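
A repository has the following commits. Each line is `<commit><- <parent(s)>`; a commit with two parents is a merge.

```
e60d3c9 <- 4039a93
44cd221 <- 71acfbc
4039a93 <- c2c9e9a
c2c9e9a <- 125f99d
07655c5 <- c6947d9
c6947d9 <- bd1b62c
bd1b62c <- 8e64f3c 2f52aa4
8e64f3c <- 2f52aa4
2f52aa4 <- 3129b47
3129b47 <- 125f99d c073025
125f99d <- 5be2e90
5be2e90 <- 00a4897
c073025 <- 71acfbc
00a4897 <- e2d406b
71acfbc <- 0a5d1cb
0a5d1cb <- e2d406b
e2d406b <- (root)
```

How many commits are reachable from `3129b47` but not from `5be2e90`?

Reachable from 3129b47: {00a4897, 0a5d1cb, 125f99d, 3129b47, 5be2e90, 71acfbc, c073025, e2d406b}.
Reachable from 5be2e90: {00a4897, 5be2e90, e2d406b}.
In 3129b47's history but not 5be2e90's: {0a5d1cb, 125f99d, 3129b47, 71acfbc, c073025} — 5 commits.

5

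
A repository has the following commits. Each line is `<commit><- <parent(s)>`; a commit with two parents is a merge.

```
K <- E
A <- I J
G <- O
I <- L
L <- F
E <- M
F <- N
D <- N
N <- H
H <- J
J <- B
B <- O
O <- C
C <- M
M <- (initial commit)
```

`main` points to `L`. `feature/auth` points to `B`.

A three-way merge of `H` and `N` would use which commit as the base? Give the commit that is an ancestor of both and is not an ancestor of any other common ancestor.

Ancestors of H: {B, C, H, J, M, O}.
Ancestors of N: {B, C, H, J, M, N, O}.
Common ancestors: {B, C, H, J, M, O}.
Among these, H is not an ancestor of any other common ancestor — it is the merge base.

H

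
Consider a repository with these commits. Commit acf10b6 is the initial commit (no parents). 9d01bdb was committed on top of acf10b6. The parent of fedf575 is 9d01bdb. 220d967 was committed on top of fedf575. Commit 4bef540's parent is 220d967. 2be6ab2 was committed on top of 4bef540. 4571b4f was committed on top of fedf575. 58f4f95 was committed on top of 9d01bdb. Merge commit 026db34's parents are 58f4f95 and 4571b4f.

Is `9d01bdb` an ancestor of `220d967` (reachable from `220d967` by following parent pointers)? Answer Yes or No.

Ancestors of 220d967 (commits reachable by following parents): {220d967, 9d01bdb, acf10b6, fedf575}.
9d01bdb is in that set, so it is an ancestor of 220d967.

Yes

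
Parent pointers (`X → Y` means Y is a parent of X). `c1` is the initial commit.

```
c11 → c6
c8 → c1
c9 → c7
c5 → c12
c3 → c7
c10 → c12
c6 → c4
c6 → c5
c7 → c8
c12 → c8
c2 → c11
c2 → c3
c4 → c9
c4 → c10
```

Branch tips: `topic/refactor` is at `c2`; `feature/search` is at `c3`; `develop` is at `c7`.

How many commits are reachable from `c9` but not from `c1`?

Reachable from c9: {c1, c7, c8, c9}.
Reachable from c1: {c1}.
In c9's history but not c1's: {c7, c8, c9} — 3 commits.

3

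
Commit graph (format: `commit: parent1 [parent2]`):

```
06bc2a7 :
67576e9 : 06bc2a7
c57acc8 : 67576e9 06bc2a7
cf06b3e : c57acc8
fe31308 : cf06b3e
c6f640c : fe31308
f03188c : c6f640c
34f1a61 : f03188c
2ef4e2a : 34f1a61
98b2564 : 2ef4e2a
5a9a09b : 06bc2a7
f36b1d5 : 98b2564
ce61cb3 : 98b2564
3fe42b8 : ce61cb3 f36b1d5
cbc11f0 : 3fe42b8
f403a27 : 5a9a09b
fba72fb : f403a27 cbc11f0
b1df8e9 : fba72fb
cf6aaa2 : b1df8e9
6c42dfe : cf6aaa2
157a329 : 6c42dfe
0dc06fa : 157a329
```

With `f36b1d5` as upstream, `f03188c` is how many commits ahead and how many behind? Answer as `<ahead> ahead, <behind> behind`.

0 ahead, 4 behind

Reachable from f03188c: {06bc2a7, 67576e9, c57acc8, c6f640c, cf06b3e, f03188c, fe31308}.
Reachable from f36b1d5: {06bc2a7, 2ef4e2a, 34f1a61, 67576e9, 98b2564, c57acc8, c6f640c, cf06b3e, f03188c, f36b1d5, fe31308}.
Only in f03188c's history (ahead): {} — 0.
Only in f36b1d5's history (behind): {2ef4e2a, 34f1a61, 98b2564, f36b1d5} — 4.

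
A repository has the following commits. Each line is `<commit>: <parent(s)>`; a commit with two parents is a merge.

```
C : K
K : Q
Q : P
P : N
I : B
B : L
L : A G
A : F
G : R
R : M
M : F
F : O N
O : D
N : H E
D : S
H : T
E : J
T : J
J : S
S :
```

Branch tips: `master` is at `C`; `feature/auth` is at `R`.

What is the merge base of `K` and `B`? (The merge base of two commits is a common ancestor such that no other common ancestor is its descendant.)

N

Ancestors of K: {E, H, J, K, N, P, Q, S, T}.
Ancestors of B: {A, B, D, E, F, G, H, J, L, M, N, O, R, S, T}.
Common ancestors: {E, H, J, N, S, T}.
Among these, N is not an ancestor of any other common ancestor — it is the merge base.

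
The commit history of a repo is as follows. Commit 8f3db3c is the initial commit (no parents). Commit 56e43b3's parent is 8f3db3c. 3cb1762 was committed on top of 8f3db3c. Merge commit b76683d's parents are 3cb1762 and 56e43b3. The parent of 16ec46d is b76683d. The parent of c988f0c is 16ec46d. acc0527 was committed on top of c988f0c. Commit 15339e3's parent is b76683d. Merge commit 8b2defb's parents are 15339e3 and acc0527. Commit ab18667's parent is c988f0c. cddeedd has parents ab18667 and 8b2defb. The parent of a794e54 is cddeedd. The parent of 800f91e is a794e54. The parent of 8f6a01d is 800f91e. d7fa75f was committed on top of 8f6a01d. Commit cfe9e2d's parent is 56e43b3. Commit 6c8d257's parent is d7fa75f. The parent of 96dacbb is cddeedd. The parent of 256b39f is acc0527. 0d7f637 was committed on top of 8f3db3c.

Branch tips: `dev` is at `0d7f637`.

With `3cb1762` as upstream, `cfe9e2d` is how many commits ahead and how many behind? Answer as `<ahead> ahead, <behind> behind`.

2 ahead, 1 behind

Reachable from cfe9e2d: {56e43b3, 8f3db3c, cfe9e2d}.
Reachable from 3cb1762: {3cb1762, 8f3db3c}.
Only in cfe9e2d's history (ahead): {56e43b3, cfe9e2d} — 2.
Only in 3cb1762's history (behind): {3cb1762} — 1.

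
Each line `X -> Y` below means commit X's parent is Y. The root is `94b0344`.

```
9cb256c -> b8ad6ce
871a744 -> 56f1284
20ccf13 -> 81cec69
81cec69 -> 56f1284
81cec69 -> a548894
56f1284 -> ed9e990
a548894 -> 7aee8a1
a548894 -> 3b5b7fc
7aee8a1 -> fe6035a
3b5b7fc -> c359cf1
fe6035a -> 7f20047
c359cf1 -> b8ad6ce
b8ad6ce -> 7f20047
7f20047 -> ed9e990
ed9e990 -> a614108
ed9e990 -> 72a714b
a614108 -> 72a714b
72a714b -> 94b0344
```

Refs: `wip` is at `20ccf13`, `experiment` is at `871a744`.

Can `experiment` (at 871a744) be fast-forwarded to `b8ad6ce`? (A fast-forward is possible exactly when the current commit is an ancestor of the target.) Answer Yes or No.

No

A fast-forward from 871a744 to b8ad6ce is possible iff 871a744 is an ancestor of b8ad6ce.
Ancestors of b8ad6ce: {72a714b, 7f20047, 94b0344, a614108, b8ad6ce, ed9e990}.
871a744 is not among them, so fast-forward is not possible.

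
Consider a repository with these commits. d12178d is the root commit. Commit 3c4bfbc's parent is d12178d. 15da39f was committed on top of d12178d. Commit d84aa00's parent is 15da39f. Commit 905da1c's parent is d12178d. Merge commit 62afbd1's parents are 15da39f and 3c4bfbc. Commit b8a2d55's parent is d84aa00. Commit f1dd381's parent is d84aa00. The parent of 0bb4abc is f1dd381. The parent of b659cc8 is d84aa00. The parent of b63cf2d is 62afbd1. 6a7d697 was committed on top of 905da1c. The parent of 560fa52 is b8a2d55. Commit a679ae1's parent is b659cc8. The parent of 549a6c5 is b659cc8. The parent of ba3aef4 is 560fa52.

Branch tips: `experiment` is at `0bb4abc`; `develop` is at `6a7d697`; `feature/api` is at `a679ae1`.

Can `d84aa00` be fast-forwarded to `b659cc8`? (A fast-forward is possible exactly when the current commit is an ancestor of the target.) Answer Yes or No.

Yes

A fast-forward from d84aa00 to b659cc8 is possible iff d84aa00 is an ancestor of b659cc8.
Ancestors of b659cc8: {15da39f, b659cc8, d12178d, d84aa00}.
d84aa00 is among them, so fast-forward is possible.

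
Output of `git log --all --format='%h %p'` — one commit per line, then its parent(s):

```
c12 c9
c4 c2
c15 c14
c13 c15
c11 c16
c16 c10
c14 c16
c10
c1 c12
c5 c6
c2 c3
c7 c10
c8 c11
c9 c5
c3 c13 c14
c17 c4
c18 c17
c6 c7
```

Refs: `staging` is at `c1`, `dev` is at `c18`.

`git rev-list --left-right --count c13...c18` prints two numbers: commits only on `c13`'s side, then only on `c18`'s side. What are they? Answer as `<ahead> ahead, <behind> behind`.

0 ahead, 5 behind

Reachable from c13: {c10, c13, c14, c15, c16}.
Reachable from c18: {c10, c13, c14, c15, c16, c17, c18, c2, c3, c4}.
Only in c13's history (ahead): {} — 0.
Only in c18's history (behind): {c17, c18, c2, c3, c4} — 5.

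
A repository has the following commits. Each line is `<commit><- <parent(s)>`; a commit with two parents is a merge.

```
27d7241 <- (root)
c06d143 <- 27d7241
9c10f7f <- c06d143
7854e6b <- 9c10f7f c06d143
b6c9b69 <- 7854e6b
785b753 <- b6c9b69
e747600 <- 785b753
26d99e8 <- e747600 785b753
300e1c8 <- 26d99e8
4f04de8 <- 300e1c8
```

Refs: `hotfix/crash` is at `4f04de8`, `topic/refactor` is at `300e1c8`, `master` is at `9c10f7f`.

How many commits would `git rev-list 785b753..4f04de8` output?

4

Reachable from 4f04de8: {26d99e8, 27d7241, 300e1c8, 4f04de8, 7854e6b, 785b753, 9c10f7f, b6c9b69, c06d143, e747600}.
Reachable from 785b753: {27d7241, 7854e6b, 785b753, 9c10f7f, b6c9b69, c06d143}.
In 4f04de8's history but not 785b753's: {26d99e8, 300e1c8, 4f04de8, e747600} — 4 commits.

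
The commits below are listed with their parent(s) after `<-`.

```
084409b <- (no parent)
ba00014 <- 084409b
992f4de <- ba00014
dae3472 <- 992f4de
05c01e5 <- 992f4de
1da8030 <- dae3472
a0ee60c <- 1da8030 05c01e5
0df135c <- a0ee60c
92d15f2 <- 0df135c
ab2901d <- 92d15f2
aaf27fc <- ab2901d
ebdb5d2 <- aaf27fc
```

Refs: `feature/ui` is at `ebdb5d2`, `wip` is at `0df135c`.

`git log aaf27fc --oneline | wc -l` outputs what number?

11

Walking parent pointers from aaf27fc: reachable set = {05c01e5, 084409b, 0df135c, 1da8030, 92d15f2, 992f4de, a0ee60c, aaf27fc, ab2901d, ba00014, dae3472}.
That is 11 commits.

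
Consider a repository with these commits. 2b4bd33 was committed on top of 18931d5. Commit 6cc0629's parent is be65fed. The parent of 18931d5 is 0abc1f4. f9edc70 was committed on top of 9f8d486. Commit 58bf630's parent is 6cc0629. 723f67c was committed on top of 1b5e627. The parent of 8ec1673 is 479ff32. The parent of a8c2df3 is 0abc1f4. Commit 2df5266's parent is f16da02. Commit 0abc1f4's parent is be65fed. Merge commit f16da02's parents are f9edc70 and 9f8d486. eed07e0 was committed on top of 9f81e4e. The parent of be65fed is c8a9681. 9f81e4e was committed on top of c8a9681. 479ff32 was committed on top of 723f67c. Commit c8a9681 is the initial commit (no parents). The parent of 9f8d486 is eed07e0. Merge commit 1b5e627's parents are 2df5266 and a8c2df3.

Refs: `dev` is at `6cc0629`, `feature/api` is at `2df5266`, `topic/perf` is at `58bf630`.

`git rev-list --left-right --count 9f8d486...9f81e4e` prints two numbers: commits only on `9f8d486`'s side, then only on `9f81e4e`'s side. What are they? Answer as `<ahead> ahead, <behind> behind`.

2 ahead, 0 behind

Reachable from 9f8d486: {9f81e4e, 9f8d486, c8a9681, eed07e0}.
Reachable from 9f81e4e: {9f81e4e, c8a9681}.
Only in 9f8d486's history (ahead): {9f8d486, eed07e0} — 2.
Only in 9f81e4e's history (behind): {} — 0.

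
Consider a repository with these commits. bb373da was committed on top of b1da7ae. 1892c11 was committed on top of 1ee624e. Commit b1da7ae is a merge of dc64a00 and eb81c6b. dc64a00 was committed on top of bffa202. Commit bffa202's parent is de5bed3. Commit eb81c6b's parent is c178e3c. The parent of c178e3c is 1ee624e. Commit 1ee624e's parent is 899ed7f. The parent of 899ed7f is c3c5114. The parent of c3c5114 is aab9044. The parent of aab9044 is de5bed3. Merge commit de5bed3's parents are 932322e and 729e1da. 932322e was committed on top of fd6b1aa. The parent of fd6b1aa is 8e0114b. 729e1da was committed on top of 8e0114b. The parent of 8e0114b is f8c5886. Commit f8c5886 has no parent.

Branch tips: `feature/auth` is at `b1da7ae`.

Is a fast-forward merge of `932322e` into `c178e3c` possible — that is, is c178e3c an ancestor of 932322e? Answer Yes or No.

No

A fast-forward from c178e3c to 932322e is possible iff c178e3c is an ancestor of 932322e.
Ancestors of 932322e: {8e0114b, 932322e, f8c5886, fd6b1aa}.
c178e3c is not among them, so fast-forward is not possible.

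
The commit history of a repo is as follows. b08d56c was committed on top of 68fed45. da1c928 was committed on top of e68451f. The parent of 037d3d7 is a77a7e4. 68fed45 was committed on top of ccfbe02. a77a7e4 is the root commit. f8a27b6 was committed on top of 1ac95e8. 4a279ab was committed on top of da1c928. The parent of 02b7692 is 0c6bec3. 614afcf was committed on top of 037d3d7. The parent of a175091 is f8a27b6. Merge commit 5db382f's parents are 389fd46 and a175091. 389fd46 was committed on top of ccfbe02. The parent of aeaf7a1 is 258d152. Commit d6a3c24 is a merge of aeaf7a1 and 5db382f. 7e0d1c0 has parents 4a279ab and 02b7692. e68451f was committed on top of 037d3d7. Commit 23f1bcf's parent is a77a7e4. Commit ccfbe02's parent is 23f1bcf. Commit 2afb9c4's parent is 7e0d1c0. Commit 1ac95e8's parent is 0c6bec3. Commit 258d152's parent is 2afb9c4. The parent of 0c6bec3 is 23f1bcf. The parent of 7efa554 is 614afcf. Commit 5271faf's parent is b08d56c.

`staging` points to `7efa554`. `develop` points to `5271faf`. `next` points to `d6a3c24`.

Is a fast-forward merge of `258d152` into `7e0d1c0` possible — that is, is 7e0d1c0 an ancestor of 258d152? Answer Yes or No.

A fast-forward from 7e0d1c0 to 258d152 is possible iff 7e0d1c0 is an ancestor of 258d152.
Ancestors of 258d152: {02b7692, 037d3d7, 0c6bec3, 23f1bcf, 258d152, 2afb9c4, 4a279ab, 7e0d1c0, a77a7e4, da1c928, e68451f}.
7e0d1c0 is among them, so fast-forward is possible.

Yes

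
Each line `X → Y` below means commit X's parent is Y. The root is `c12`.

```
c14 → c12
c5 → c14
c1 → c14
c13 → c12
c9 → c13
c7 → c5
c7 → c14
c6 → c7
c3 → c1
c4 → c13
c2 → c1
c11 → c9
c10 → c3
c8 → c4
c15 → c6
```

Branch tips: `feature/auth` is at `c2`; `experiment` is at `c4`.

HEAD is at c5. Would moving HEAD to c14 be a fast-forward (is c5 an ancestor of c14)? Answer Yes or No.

A fast-forward from c5 to c14 is possible iff c5 is an ancestor of c14.
Ancestors of c14: {c12, c14}.
c5 is not among them, so fast-forward is not possible.

No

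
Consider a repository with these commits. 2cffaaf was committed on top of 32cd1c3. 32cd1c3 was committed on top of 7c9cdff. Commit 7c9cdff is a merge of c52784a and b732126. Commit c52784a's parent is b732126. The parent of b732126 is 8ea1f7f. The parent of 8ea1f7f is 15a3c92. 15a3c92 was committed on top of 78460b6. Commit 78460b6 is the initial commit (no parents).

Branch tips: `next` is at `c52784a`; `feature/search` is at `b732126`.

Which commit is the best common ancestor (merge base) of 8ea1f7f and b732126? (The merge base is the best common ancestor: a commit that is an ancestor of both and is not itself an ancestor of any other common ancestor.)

Ancestors of 8ea1f7f: {15a3c92, 78460b6, 8ea1f7f}.
Ancestors of b732126: {15a3c92, 78460b6, 8ea1f7f, b732126}.
Common ancestors: {15a3c92, 78460b6, 8ea1f7f}.
Among these, 8ea1f7f is not an ancestor of any other common ancestor — it is the merge base.

8ea1f7f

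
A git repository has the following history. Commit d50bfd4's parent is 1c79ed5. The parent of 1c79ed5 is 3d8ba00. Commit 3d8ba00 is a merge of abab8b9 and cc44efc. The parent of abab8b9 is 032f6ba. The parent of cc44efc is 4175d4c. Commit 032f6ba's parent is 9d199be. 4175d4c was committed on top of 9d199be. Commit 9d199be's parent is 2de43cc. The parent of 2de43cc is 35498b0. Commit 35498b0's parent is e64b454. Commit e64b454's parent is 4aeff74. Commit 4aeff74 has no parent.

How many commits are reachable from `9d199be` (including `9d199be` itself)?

5

Walking parent pointers from 9d199be: reachable set = {2de43cc, 35498b0, 4aeff74, 9d199be, e64b454}.
That is 5 commits.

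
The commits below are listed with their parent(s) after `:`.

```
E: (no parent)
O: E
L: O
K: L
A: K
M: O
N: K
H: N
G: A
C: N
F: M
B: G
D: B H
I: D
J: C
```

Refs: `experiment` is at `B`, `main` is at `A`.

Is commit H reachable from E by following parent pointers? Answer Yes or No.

No

Ancestors of E: {E}.
H is not in that set, so it is not an ancestor of E.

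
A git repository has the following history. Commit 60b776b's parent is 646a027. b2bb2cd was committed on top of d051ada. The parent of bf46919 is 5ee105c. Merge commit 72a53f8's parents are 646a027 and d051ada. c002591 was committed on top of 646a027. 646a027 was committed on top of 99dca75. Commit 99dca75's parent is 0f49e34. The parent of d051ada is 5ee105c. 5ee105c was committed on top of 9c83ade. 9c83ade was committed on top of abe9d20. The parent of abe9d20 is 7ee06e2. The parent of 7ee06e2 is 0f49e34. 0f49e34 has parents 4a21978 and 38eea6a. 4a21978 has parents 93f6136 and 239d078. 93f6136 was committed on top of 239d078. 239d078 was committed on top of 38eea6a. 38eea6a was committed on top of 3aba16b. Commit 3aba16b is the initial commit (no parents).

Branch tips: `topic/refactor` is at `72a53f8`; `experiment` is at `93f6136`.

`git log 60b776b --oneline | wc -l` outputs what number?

Walking parent pointers from 60b776b: reachable set = {0f49e34, 239d078, 38eea6a, 3aba16b, 4a21978, 60b776b, 646a027, 93f6136, 99dca75}.
That is 9 commits.

9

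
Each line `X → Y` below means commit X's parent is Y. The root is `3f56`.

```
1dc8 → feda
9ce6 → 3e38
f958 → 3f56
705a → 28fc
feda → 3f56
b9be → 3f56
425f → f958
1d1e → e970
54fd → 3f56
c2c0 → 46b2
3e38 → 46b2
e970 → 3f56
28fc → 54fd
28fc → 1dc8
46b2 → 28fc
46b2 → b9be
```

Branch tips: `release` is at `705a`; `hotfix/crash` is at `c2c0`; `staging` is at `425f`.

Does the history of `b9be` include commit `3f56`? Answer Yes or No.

Ancestors of b9be (commits reachable by following parents): {3f56, b9be}.
3f56 is in that set, so it is an ancestor of b9be.

Yes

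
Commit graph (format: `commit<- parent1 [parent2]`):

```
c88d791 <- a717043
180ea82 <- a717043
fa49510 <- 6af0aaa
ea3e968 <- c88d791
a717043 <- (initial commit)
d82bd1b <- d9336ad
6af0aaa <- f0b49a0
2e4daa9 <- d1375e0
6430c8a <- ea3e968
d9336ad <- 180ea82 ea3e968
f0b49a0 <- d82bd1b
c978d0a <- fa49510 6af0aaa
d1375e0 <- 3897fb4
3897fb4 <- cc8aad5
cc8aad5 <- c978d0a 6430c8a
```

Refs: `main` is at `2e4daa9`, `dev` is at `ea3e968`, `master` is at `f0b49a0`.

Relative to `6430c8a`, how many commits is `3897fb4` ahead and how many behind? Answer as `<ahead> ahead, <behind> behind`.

9 ahead, 0 behind

Reachable from 3897fb4: {180ea82, 3897fb4, 6430c8a, 6af0aaa, a717043, c88d791, c978d0a, cc8aad5, d82bd1b, d9336ad, ea3e968, f0b49a0, fa49510}.
Reachable from 6430c8a: {6430c8a, a717043, c88d791, ea3e968}.
Only in 3897fb4's history (ahead): {180ea82, 3897fb4, 6af0aaa, c978d0a, cc8aad5, d82bd1b, d9336ad, f0b49a0, fa49510} — 9.
Only in 6430c8a's history (behind): {} — 0.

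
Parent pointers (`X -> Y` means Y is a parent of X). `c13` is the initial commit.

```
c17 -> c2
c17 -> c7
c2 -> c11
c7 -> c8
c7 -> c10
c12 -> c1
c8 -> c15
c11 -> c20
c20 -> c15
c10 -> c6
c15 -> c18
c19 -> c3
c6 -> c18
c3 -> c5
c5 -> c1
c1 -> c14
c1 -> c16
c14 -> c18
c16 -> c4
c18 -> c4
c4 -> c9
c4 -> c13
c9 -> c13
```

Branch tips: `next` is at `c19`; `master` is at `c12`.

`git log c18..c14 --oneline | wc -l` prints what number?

1

Reachable from c14: {c13, c14, c18, c4, c9}.
Reachable from c18: {c13, c18, c4, c9}.
In c14's history but not c18's: {c14} — 1 commit.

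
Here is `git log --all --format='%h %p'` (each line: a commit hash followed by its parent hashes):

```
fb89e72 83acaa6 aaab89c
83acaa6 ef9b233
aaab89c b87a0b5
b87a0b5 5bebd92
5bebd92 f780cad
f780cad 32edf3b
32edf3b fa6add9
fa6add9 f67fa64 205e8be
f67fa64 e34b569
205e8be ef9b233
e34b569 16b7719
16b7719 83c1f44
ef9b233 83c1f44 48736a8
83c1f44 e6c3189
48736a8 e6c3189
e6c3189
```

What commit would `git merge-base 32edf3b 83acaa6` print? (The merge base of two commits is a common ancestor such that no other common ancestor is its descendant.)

Ancestors of 32edf3b: {16b7719, 205e8be, 32edf3b, 48736a8, 83c1f44, e34b569, e6c3189, ef9b233, f67fa64, fa6add9}.
Ancestors of 83acaa6: {48736a8, 83acaa6, 83c1f44, e6c3189, ef9b233}.
Common ancestors: {48736a8, 83c1f44, e6c3189, ef9b233}.
Among these, ef9b233 is not an ancestor of any other common ancestor — it is the merge base.

ef9b233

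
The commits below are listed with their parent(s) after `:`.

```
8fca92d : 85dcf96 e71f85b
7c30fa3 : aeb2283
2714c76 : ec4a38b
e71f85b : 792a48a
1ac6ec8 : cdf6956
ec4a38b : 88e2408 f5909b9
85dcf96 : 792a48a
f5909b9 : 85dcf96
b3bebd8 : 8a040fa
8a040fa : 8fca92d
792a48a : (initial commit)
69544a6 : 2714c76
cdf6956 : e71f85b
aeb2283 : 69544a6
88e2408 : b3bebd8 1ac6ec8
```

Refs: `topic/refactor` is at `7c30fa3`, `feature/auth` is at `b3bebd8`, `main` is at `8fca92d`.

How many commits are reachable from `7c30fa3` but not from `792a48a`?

Reachable from 7c30fa3: {1ac6ec8, 2714c76, 69544a6, 792a48a, 7c30fa3, 85dcf96, 88e2408, 8a040fa, 8fca92d, aeb2283, b3bebd8, cdf6956, e71f85b, ec4a38b, f5909b9}.
Reachable from 792a48a: {792a48a}.
In 7c30fa3's history but not 792a48a's: {1ac6ec8, 2714c76, 69544a6, 7c30fa3, 85dcf96, 88e2408, 8a040fa, 8fca92d, aeb2283, b3bebd8, cdf6956, e71f85b, ec4a38b, f5909b9} — 14 commits.

14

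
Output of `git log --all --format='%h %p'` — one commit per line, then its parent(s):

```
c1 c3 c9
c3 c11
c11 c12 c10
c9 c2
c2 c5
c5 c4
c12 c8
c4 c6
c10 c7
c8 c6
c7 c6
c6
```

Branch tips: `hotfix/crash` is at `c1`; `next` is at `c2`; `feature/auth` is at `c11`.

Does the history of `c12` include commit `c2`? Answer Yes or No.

Ancestors of c12: {c12, c6, c8}.
c2 is not in that set, so it is not an ancestor of c12.

No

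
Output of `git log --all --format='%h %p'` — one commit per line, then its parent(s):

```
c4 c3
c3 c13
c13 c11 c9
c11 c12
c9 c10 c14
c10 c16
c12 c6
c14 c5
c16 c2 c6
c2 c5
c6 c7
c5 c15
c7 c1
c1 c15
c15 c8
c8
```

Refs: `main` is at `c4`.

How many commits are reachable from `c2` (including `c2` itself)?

4

Walking parent pointers from c2: reachable set = {c15, c2, c5, c8}.
That is 4 commits.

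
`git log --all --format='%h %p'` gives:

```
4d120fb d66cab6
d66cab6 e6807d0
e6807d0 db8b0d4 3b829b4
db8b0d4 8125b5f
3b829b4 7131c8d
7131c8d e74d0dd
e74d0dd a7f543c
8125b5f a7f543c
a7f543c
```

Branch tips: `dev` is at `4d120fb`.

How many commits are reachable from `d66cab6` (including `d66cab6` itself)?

Walking parent pointers from d66cab6: reachable set = {3b829b4, 7131c8d, 8125b5f, a7f543c, d66cab6, db8b0d4, e6807d0, e74d0dd}.
That is 8 commits.

8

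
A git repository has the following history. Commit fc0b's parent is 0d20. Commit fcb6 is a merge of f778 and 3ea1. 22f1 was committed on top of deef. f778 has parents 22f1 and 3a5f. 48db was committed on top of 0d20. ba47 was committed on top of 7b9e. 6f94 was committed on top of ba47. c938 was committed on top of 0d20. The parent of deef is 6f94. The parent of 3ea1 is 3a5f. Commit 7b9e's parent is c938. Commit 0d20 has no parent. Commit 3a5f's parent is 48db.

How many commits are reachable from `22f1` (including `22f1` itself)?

7

Walking parent pointers from 22f1: reachable set = {0d20, 22f1, 6f94, 7b9e, ba47, c938, deef}.
That is 7 commits.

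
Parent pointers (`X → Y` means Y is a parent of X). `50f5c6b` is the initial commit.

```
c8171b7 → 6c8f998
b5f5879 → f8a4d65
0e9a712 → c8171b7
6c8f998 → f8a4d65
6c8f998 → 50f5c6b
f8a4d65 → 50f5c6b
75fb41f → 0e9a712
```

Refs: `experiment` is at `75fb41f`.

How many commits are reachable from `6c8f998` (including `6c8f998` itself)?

Walking parent pointers from 6c8f998: reachable set = {50f5c6b, 6c8f998, f8a4d65}.
That is 3 commits.

3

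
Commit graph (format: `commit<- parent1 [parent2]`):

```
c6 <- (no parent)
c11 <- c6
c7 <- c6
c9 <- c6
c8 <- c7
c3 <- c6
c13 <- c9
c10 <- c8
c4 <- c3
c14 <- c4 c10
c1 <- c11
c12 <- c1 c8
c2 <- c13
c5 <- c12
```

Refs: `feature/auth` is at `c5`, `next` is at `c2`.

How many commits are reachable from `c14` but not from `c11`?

6

Reachable from c14: {c10, c14, c3, c4, c6, c7, c8}.
Reachable from c11: {c11, c6}.
In c14's history but not c11's: {c10, c14, c3, c4, c7, c8} — 6 commits.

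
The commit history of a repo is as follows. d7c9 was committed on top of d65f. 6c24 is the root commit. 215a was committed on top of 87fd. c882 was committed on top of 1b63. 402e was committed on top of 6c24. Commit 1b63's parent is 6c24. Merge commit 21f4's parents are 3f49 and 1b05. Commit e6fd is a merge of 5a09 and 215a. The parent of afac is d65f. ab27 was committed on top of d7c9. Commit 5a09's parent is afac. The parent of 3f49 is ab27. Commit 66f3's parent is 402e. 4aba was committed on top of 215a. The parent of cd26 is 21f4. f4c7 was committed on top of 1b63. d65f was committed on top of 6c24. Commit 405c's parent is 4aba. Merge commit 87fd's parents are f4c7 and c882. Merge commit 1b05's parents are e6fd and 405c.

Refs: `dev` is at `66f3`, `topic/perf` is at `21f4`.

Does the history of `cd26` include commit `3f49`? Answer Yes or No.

Yes

Ancestors of cd26 (commits reachable by following parents): {1b05, 1b63, 215a, 21f4, 3f49, 405c, 4aba, 5a09, 6c24, 87fd, ab27, afac, c882, cd26, d65f, d7c9, e6fd, f4c7}.
3f49 is in that set, so it is an ancestor of cd26.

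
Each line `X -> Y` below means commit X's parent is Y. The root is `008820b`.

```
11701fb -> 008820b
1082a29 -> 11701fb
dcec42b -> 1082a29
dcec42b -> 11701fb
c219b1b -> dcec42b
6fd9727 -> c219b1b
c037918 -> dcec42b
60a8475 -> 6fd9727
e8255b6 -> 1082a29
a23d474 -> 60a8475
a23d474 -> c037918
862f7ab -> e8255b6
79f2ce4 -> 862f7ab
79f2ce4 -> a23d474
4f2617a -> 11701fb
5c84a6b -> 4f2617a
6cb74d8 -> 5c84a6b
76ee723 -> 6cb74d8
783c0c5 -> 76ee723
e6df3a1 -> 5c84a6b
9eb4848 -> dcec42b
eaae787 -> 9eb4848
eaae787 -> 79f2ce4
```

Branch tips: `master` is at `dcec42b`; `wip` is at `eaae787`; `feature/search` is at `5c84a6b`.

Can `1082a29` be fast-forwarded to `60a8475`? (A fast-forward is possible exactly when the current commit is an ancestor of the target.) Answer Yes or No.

A fast-forward from 1082a29 to 60a8475 is possible iff 1082a29 is an ancestor of 60a8475.
Ancestors of 60a8475: {008820b, 1082a29, 11701fb, 60a8475, 6fd9727, c219b1b, dcec42b}.
1082a29 is among them, so fast-forward is possible.

Yes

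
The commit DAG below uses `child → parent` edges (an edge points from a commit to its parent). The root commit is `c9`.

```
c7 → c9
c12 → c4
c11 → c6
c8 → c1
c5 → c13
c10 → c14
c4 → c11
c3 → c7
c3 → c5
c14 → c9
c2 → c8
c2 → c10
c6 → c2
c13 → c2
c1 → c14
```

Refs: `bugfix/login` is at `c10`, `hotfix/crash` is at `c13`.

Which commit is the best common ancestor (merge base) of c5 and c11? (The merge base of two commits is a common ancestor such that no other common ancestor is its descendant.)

c2

Ancestors of c5: {c1, c10, c13, c14, c2, c5, c8, c9}.
Ancestors of c11: {c1, c10, c11, c14, c2, c6, c8, c9}.
Common ancestors: {c1, c10, c14, c2, c8, c9}.
Among these, c2 is not an ancestor of any other common ancestor — it is the merge base.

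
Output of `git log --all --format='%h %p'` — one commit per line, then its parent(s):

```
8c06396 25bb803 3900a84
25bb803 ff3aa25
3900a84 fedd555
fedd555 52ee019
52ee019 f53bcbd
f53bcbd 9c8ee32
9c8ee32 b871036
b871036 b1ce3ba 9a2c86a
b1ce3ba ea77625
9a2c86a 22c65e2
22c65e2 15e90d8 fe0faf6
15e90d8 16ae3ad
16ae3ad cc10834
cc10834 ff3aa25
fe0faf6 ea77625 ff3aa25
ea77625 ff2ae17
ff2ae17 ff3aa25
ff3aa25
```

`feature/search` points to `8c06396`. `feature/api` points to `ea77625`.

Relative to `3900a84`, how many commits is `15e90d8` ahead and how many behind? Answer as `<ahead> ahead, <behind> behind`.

Reachable from 15e90d8: {15e90d8, 16ae3ad, cc10834, ff3aa25}.
Reachable from 3900a84: {15e90d8, 16ae3ad, 22c65e2, 3900a84, 52ee019, 9a2c86a, 9c8ee32, b1ce3ba, b871036, cc10834, ea77625, f53bcbd, fe0faf6, fedd555, ff2ae17, ff3aa25}.
Only in 15e90d8's history (ahead): {} — 0.
Only in 3900a84's history (behind): {22c65e2, 3900a84, 52ee019, 9a2c86a, 9c8ee32, b1ce3ba, b871036, ea77625, f53bcbd, fe0faf6, fedd555, ff2ae17} — 12.

0 ahead, 12 behind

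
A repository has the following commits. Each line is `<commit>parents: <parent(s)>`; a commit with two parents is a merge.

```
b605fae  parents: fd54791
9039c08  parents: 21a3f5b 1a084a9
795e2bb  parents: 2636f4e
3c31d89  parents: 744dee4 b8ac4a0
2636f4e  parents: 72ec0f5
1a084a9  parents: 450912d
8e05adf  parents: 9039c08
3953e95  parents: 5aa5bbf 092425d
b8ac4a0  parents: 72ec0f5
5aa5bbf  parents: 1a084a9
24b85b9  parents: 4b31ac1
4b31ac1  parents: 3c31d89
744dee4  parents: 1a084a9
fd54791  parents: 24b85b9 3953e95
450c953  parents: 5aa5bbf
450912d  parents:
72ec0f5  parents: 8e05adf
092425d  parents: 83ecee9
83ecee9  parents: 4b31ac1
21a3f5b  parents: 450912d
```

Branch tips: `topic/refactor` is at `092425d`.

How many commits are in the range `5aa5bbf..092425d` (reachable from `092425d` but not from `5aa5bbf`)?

10

Reachable from 092425d: {092425d, 1a084a9, 21a3f5b, 3c31d89, 450912d, 4b31ac1, 72ec0f5, 744dee4, 83ecee9, 8e05adf, 9039c08, b8ac4a0}.
Reachable from 5aa5bbf: {1a084a9, 450912d, 5aa5bbf}.
In 092425d's history but not 5aa5bbf's: {092425d, 21a3f5b, 3c31d89, 4b31ac1, 72ec0f5, 744dee4, 83ecee9, 8e05adf, 9039c08, b8ac4a0} — 10 commits.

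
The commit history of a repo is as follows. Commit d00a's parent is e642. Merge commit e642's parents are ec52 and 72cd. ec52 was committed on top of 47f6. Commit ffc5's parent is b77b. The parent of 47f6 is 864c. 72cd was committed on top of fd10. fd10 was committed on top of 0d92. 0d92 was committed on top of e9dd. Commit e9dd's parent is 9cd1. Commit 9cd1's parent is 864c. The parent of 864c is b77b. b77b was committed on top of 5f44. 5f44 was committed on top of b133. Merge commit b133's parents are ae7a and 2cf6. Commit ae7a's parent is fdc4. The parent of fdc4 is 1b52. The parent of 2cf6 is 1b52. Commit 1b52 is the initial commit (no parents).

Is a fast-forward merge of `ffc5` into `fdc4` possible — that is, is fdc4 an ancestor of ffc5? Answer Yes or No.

A fast-forward from fdc4 to ffc5 is possible iff fdc4 is an ancestor of ffc5.
Ancestors of ffc5: {1b52, 2cf6, 5f44, ae7a, b133, b77b, fdc4, ffc5}.
fdc4 is among them, so fast-forward is possible.

Yes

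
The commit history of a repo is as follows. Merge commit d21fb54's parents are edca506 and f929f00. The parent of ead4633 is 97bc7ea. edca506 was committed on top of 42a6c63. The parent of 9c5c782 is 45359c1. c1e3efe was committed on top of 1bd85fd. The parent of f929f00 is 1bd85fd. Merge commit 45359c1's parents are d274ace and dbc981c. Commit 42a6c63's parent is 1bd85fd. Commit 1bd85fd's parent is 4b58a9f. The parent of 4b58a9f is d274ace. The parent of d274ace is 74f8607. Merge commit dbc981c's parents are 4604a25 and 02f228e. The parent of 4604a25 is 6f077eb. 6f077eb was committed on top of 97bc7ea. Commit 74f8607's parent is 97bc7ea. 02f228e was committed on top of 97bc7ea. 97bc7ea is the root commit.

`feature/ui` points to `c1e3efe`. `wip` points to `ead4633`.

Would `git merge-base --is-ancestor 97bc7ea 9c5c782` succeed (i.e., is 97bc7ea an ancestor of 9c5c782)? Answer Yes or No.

Yes

Ancestors of 9c5c782 (commits reachable by following parents): {02f228e, 45359c1, 4604a25, 6f077eb, 74f8607, 97bc7ea, 9c5c782, d274ace, dbc981c}.
97bc7ea is in that set, so it is an ancestor of 9c5c782.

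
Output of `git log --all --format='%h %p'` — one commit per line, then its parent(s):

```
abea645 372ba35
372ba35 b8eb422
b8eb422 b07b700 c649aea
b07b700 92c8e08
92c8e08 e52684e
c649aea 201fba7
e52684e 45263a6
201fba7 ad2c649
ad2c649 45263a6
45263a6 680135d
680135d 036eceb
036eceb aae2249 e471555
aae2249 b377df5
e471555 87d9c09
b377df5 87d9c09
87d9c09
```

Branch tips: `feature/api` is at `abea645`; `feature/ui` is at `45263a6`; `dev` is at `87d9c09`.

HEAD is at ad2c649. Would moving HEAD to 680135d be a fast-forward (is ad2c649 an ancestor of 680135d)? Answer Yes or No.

A fast-forward from ad2c649 to 680135d is possible iff ad2c649 is an ancestor of 680135d.
Ancestors of 680135d: {036eceb, 680135d, 87d9c09, aae2249, b377df5, e471555}.
ad2c649 is not among them, so fast-forward is not possible.

No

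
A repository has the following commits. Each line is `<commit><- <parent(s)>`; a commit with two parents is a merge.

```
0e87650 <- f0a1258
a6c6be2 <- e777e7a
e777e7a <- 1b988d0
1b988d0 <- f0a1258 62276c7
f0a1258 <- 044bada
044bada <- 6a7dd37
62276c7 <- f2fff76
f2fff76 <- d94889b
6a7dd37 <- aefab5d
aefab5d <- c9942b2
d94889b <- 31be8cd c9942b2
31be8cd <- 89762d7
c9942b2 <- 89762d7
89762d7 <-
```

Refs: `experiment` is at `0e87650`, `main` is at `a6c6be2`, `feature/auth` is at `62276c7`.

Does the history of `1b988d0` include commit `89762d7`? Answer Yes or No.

Ancestors of 1b988d0 (commits reachable by following parents): {044bada, 1b988d0, 31be8cd, 62276c7, 6a7dd37, 89762d7, aefab5d, c9942b2, d94889b, f0a1258, f2fff76}.
89762d7 is in that set, so it is an ancestor of 1b988d0.

Yes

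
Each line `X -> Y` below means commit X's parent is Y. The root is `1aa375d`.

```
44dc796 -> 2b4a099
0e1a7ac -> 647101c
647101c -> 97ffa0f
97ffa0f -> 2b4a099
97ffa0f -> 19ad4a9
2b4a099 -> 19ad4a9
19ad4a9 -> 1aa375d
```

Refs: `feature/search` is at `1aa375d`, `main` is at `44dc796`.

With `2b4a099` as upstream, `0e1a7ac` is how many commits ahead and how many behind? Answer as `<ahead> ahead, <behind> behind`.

3 ahead, 0 behind

Reachable from 0e1a7ac: {0e1a7ac, 19ad4a9, 1aa375d, 2b4a099, 647101c, 97ffa0f}.
Reachable from 2b4a099: {19ad4a9, 1aa375d, 2b4a099}.
Only in 0e1a7ac's history (ahead): {0e1a7ac, 647101c, 97ffa0f} — 3.
Only in 2b4a099's history (behind): {} — 0.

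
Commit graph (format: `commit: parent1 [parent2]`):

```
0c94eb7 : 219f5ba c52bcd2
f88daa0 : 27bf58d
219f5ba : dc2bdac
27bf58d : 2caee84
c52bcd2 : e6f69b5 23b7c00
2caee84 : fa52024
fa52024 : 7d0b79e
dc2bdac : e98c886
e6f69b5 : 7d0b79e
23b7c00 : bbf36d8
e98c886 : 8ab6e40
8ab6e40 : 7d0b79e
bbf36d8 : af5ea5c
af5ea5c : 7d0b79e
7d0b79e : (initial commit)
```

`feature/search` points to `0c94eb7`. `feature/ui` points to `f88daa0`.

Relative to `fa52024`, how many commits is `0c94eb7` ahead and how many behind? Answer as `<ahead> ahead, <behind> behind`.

Reachable from 0c94eb7: {0c94eb7, 219f5ba, 23b7c00, 7d0b79e, 8ab6e40, af5ea5c, bbf36d8, c52bcd2, dc2bdac, e6f69b5, e98c886}.
Reachable from fa52024: {7d0b79e, fa52024}.
Only in 0c94eb7's history (ahead): {0c94eb7, 219f5ba, 23b7c00, 8ab6e40, af5ea5c, bbf36d8, c52bcd2, dc2bdac, e6f69b5, e98c886} — 10.
Only in fa52024's history (behind): {fa52024} — 1.

10 ahead, 1 behind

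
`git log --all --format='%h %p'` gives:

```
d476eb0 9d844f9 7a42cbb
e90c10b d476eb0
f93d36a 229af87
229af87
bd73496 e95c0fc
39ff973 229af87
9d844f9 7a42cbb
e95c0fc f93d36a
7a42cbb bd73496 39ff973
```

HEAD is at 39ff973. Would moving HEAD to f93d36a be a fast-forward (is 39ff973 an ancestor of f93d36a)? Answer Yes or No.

A fast-forward from 39ff973 to f93d36a is possible iff 39ff973 is an ancestor of f93d36a.
Ancestors of f93d36a: {229af87, f93d36a}.
39ff973 is not among them, so fast-forward is not possible.

No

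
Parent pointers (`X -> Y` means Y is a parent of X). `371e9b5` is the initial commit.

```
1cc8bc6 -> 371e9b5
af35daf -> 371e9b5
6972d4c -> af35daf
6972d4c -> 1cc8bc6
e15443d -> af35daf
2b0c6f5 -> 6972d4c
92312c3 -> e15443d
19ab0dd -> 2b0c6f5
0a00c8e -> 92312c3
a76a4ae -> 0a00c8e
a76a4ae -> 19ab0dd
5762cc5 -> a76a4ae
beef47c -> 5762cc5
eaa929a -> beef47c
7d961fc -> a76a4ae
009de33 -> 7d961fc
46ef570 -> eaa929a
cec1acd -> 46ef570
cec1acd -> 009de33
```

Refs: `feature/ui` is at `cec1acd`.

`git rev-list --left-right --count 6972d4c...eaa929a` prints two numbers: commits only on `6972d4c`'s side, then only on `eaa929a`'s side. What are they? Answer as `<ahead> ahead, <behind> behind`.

Reachable from 6972d4c: {1cc8bc6, 371e9b5, 6972d4c, af35daf}.
Reachable from eaa929a: {0a00c8e, 19ab0dd, 1cc8bc6, 2b0c6f5, 371e9b5, 5762cc5, 6972d4c, 92312c3, a76a4ae, af35daf, beef47c, e15443d, eaa929a}.
Only in 6972d4c's history (ahead): {} — 0.
Only in eaa929a's history (behind): {0a00c8e, 19ab0dd, 2b0c6f5, 5762cc5, 92312c3, a76a4ae, beef47c, e15443d, eaa929a} — 9.

0 ahead, 9 behind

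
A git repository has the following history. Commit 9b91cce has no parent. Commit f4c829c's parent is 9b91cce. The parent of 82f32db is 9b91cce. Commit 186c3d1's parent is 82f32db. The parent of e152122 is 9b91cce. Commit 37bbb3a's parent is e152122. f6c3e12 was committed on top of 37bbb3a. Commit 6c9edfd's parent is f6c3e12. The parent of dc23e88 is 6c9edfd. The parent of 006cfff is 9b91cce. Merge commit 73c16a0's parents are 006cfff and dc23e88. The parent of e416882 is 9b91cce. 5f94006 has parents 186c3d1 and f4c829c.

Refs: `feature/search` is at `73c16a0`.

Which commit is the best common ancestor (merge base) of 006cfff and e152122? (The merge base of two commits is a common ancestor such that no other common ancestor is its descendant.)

9b91cce

Ancestors of 006cfff: {006cfff, 9b91cce}.
Ancestors of e152122: {9b91cce, e152122}.
Common ancestors: {9b91cce}.
The only common ancestor is 9b91cce, so it is the merge base.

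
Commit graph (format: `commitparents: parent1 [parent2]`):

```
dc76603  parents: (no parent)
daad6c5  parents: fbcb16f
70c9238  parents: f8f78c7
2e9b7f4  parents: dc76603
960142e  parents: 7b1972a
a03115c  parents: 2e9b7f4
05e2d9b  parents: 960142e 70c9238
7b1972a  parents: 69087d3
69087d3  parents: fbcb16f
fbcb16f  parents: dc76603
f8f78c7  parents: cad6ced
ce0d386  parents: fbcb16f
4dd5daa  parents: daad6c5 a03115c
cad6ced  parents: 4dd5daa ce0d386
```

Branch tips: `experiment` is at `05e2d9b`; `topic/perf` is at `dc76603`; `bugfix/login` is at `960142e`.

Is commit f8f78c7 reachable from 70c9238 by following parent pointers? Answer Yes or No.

Yes

Ancestors of 70c9238 (commits reachable by following parents): {2e9b7f4, 4dd5daa, 70c9238, a03115c, cad6ced, ce0d386, daad6c5, dc76603, f8f78c7, fbcb16f}.
f8f78c7 is in that set, so it is an ancestor of 70c9238.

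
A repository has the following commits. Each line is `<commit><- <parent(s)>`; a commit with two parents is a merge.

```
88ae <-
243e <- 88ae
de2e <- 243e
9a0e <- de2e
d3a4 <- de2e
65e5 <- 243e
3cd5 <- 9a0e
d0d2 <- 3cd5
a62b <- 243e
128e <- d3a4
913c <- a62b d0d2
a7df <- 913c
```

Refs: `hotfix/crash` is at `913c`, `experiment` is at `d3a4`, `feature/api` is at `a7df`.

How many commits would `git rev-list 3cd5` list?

5

Walking parent pointers from 3cd5: reachable set = {243e, 3cd5, 88ae, 9a0e, de2e}.
That is 5 commits.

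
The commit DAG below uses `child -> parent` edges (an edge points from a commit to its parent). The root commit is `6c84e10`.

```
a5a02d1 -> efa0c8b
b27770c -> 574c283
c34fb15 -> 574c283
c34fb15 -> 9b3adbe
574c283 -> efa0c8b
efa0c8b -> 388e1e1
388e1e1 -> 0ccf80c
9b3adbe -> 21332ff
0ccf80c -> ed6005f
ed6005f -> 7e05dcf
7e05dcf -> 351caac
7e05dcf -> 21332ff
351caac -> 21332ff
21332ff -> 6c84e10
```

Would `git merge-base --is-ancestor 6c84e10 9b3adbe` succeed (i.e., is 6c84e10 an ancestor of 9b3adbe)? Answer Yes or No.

Yes

Ancestors of 9b3adbe (commits reachable by following parents): {21332ff, 6c84e10, 9b3adbe}.
6c84e10 is in that set, so it is an ancestor of 9b3adbe.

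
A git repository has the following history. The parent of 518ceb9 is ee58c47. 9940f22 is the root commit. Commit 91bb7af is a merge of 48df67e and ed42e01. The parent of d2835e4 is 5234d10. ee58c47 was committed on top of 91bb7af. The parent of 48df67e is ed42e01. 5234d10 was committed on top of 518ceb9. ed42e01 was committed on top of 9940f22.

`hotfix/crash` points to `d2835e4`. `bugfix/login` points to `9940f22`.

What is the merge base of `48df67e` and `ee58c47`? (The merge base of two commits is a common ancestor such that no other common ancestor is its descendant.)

Ancestors of 48df67e: {48df67e, 9940f22, ed42e01}.
Ancestors of ee58c47: {48df67e, 91bb7af, 9940f22, ed42e01, ee58c47}.
Common ancestors: {48df67e, 9940f22, ed42e01}.
Among these, 48df67e is not an ancestor of any other common ancestor — it is the merge base.

48df67e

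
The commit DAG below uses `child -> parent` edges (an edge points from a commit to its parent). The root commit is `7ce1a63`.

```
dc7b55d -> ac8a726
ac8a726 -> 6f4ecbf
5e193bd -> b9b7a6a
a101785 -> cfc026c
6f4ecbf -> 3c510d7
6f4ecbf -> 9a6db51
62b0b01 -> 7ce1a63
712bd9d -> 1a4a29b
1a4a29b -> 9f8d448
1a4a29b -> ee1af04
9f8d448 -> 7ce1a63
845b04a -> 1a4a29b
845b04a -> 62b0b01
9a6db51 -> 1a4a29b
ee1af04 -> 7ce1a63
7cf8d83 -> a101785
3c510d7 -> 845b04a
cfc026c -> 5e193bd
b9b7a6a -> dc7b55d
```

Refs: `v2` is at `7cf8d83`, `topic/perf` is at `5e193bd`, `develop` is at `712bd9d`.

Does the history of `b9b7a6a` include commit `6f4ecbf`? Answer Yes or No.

Ancestors of b9b7a6a (commits reachable by following parents): {1a4a29b, 3c510d7, 62b0b01, 6f4ecbf, 7ce1a63, 845b04a, 9a6db51, 9f8d448, ac8a726, b9b7a6a, dc7b55d, ee1af04}.
6f4ecbf is in that set, so it is an ancestor of b9b7a6a.

Yes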